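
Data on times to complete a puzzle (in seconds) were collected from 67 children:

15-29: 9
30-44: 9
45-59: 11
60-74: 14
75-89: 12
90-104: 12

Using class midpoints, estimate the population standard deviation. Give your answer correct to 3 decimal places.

Midpoints: 22, 37, 52, 67, 82, 97
n = 67, Σfm = 4189, mean = 62.5224
Σfm² = 302863
Σf(m − x̄)² = Σfm² − (Σfm)²/n = 302863 − 4189²/67 = 40956.7164
Population variance = 40956.7164 / 67 = 611.2943
Standard deviation = √611.2943 = 24.7244

24.724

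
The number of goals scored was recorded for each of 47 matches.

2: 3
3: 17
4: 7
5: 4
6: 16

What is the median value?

4

Cumulative frequencies: 3, 20, 27, 31, 47
n = 47, so the median is the value in position (n+1)/2 = 24.
Position 24 falls at value 4.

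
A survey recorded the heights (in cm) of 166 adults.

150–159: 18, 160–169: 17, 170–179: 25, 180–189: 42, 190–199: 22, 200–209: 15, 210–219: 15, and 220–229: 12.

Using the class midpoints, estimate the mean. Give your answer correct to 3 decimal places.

Midpoints: 154.5, 164.5, 174.5, 184.5, 194.5, 204.5, 214.5, 224.5
Σfm = 18×154.5 + 17×164.5 + 25×174.5 + 42×184.5 + 22×194.5 + 15×204.5 + 15×214.5 + 12×224.5 = 30947
n = Σf = 166
Mean = 30947 / 166 = 186.4277

186.428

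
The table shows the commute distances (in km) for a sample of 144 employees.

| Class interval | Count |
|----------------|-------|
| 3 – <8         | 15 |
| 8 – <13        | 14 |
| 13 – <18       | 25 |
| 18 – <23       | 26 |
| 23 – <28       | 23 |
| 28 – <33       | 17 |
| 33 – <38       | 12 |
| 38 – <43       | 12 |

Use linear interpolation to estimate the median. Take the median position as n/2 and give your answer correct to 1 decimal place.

21.5

Cumulative frequencies: 15, 29, 54, 80, 103, 120, 132, 144
n = 144; position = n/2 = 72.
This falls in the class 18 – <23: L = 18, F = 54, f = 26, h = 5.
Median ≈ 18 + ((72 − 54) / 26) × 5 = 21.4615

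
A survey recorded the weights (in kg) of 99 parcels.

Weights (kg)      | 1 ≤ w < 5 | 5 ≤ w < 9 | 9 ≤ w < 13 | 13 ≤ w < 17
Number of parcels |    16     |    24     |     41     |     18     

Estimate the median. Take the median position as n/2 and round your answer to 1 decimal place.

Cumulative frequencies: 16, 40, 81, 99
n = 99; position = n/2 = 49.5.
This falls in the class 9 ≤ w < 13: L = 9, F = 40, f = 41, h = 4.
Median ≈ 9 + ((49.5 − 40) / 41) × 4 = 9.9268

9.9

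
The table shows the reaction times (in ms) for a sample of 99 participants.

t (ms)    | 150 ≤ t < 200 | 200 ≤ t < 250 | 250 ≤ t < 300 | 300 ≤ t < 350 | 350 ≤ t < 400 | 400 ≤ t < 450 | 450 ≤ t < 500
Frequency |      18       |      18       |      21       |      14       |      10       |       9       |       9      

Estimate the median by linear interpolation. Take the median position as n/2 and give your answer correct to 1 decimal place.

Cumulative frequencies: 18, 36, 57, 71, 81, 90, 99
n = 99; position = n/2 = 49.5.
This falls in the class 250 ≤ t < 300: L = 250, F = 36, f = 21, h = 50.
Median ≈ 250 + ((49.5 − 36) / 21) × 50 = 282.1429

282.1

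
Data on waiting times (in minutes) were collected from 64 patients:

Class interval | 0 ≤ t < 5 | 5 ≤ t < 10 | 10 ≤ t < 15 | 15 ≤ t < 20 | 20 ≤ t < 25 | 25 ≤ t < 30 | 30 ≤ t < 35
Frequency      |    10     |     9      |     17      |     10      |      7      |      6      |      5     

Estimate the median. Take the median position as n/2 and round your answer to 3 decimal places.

13.824

Cumulative frequencies: 10, 19, 36, 46, 53, 59, 64
n = 64; position = n/2 = 32.
This falls in the class 10 ≤ t < 15: L = 10, F = 19, f = 17, h = 5.
Median ≈ 10 + ((32 − 19) / 17) × 5 = 13.8235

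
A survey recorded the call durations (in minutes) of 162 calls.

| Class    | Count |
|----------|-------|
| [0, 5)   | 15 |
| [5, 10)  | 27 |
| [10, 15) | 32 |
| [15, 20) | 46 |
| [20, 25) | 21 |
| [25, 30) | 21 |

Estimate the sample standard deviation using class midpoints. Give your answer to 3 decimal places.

Midpoints: 2.5, 7.5, 12.5, 17.5, 22.5, 27.5
n = 162, Σfm = 2495, mean = 15.4012
Σfm² = 47212.5
Σf(m − x̄)² = Σfm² − (Σfm)²/n = 47212.5 − 2495²/162 = 8786.4198
Sample variance = 8786.4198 / 161 = 54.5740
Standard deviation = √54.5740 = 7.3874

7.387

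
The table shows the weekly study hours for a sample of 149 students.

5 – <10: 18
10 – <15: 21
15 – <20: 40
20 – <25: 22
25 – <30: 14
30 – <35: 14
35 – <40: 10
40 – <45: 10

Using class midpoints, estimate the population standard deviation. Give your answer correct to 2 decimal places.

10.05

Midpoints: 7.5, 12.5, 17.5, 22.5, 27.5, 32.5, 37.5, 42.5
n = 149, Σfm = 3232.5, mean = 21.6946
Σfm² = 85181.25
Σf(m − x̄)² = Σfm² − (Σfm)²/n = 85181.25 − 3232.5²/149 = 15053.3557
Population variance = 15053.3557 / 149 = 101.0292
Standard deviation = √101.0292 = 10.0513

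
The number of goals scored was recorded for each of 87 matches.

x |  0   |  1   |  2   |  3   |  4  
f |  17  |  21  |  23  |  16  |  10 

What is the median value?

2

Cumulative frequencies: 17, 38, 61, 77, 87
n = 87, so the median is the value in position (n+1)/2 = 44.
Position 44 falls at value 2.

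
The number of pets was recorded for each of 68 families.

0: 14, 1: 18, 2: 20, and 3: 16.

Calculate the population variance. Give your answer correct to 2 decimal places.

Values: 0, 1, 2, 3
n = 68, Σfx = 106, mean = 1.5588
Σfx² = 242
Σf(x − x̄)² = Σfx² − (Σfx)²/n = 242 − 106²/68 = 76.7647
Population variance = 76.7647 / 68 = 1.1289

1.13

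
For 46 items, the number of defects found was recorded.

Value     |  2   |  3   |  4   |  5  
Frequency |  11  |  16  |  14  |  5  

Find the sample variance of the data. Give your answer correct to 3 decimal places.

Values: 2, 3, 4, 5
n = 46, Σfx = 151, mean = 3.2826
Σfx² = 537
Σf(x − x̄)² = Σfx² − (Σfx)²/n = 537 − 151²/46 = 41.3261
Sample variance = 41.3261 / 45 = 0.9184

0.918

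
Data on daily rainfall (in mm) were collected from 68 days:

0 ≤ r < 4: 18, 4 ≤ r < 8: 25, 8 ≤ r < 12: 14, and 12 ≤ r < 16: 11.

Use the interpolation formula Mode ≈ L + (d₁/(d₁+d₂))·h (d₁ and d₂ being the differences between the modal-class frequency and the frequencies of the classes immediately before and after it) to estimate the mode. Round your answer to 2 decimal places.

Modal class: 4 ≤ r < 8 (highest frequency 25).
d₁ = 25 − 18 = 7, d₂ = 25 − 14 = 11
Mode ≈ 4 + (7/(7+11)) × 4 = 4 + 1.5556 = 5.5556

5.56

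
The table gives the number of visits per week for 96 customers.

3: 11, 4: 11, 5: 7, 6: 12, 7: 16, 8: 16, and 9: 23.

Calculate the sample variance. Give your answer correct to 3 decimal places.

Values: 3, 4, 5, 6, 7, 8, 9
n = 96, Σfx = 631, mean = 6.5729
Σfx² = 4553
Σf(x − x̄)² = Σfx² − (Σfx)²/n = 4553 − 631²/96 = 405.4896
Sample variance = 405.4896 / 95 = 4.2683

4.268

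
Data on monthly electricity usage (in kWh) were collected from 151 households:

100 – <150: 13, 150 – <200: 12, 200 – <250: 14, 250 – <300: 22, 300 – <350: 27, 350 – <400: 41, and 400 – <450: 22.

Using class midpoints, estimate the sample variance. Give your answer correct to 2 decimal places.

Midpoints: 125, 175, 225, 275, 325, 375, 425
n = 151, Σfm = 46425, mean = 307.4503
Σfm² = 15534375
Σf(m − x̄)² = Σfm² − (Σfm)²/n = 15534375 − 46425²/151 = 1260993.3775
Sample variance = 1260993.3775 / 150 = 8406.6225

8406.62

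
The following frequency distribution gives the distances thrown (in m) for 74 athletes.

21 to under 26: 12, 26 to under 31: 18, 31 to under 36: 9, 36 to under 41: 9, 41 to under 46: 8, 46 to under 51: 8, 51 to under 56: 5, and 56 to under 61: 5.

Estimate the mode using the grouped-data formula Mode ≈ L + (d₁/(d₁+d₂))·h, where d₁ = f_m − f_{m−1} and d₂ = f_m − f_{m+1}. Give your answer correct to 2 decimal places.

Modal class: 26 to under 31 (highest frequency 18).
d₁ = 18 − 12 = 6, d₂ = 18 − 9 = 9
Mode ≈ 26 + (6/(6+9)) × 5 = 26 + 2.0000 = 28.0000

28.00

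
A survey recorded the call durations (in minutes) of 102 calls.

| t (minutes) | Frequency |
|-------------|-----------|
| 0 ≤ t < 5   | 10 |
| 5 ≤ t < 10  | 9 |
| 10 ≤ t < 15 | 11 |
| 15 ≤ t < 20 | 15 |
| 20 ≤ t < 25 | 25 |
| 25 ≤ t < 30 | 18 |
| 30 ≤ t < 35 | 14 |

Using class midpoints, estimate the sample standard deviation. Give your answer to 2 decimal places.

Midpoints: 2.5, 7.5, 12.5, 17.5, 22.5, 27.5, 32.5
n = 102, Σfm = 2005, mean = 19.6569
Σfm² = 47937.5
Σf(m − x̄)² = Σfm² − (Σfm)²/n = 47937.5 − 2005²/102 = 8525.4902
Sample variance = 8525.4902 / 101 = 84.4108
Standard deviation = √84.4108 = 9.1875

9.19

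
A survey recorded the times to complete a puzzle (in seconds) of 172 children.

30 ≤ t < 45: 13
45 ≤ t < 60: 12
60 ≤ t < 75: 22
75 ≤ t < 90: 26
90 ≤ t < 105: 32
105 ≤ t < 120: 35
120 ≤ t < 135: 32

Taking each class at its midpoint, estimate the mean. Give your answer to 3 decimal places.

Midpoints: 37.5, 52.5, 67.5, 82.5, 97.5, 112.5, 127.5
Σfm = 13×37.5 + 12×52.5 + 22×67.5 + 26×82.5 + 32×97.5 + 35×112.5 + 32×127.5 = 15885
n = Σf = 172
Mean = 15885 / 172 = 92.3547

92.355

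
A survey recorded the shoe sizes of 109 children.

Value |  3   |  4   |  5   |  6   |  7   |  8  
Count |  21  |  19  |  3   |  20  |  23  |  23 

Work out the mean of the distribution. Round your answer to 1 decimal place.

5.7

Values: 3, 4, 5, 6, 7, 8
Σfx = 21×3 + 19×4 + 3×5 + 20×6 + 23×7 + 23×8 = 619
n = Σf = 109
Mean = 619 / 109 = 5.6789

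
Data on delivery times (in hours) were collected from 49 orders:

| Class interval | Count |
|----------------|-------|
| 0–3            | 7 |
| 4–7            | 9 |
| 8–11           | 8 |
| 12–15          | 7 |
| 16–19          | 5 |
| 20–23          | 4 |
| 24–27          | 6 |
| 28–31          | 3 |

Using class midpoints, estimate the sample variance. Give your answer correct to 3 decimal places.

Midpoints: 1.5, 5.5, 9.5, 13.5, 17.5, 21.5, 25.5, 29.5
n = 49, Σfm = 645.5, mean = 13.1735
Σfm² = 12178.25
Σf(m − x̄)² = Σfm² − (Σfm)²/n = 12178.25 − 645.5²/49 = 3674.7755
Sample variance = 3674.7755 / 48 = 76.5578

76.558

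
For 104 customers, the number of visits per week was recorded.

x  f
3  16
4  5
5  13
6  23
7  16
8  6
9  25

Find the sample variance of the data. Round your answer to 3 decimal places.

Values: 3, 4, 5, 6, 7, 8, 9
n = 104, Σfx = 656, mean = 6.3077
Σfx² = 4570
Σf(x − x̄)² = Σfx² − (Σfx)²/n = 4570 − 656²/104 = 432.1538
Sample variance = 432.1538 / 103 = 4.1957

4.196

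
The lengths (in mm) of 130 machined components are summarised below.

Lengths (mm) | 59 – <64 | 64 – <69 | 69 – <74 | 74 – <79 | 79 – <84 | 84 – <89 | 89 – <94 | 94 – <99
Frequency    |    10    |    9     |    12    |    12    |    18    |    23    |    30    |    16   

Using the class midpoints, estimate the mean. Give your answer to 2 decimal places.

Midpoints: 61.5, 66.5, 71.5, 76.5, 81.5, 86.5, 91.5, 96.5
Σfm = 10×61.5 + 9×66.5 + 12×71.5 + 12×76.5 + 18×81.5 + 23×86.5 + 30×91.5 + 16×96.5 = 10735
n = Σf = 130
Mean = 10735 / 130 = 82.5769

82.58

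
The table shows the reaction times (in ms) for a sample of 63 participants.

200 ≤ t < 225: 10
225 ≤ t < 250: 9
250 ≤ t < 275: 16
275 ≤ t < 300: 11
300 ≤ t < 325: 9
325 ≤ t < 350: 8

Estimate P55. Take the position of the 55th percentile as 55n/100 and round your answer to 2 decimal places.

Cumulative frequencies: 10, 19, 35, 46, 55, 63
n = 63; position = 55n/100 = 34.65.
This falls in the class 250 ≤ t < 275: L = 250, F = 19, f = 16, h = 25.
55th percentile ≈ 250 + ((34.65 − 19) / 16) × 25 = 274.4531

274.45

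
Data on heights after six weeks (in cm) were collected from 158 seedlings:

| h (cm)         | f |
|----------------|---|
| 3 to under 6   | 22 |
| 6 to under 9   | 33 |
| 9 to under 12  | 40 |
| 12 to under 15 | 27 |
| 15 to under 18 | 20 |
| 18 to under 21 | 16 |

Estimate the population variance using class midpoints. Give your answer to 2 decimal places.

20.67

Midpoints: 4.5, 7.5, 10.5, 13.5, 16.5, 19.5
n = 158, Σfm = 1773, mean = 11.2215
Σfm² = 23161.5
Σf(m − x̄)² = Σfm² − (Σfm)²/n = 23161.5 − 1773²/158 = 3265.7468
Population variance = 3265.7468 / 158 = 20.6693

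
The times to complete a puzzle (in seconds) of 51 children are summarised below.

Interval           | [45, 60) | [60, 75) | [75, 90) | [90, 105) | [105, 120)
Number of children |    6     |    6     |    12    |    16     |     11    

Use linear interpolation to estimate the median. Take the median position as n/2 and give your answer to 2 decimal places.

91.41

Cumulative frequencies: 6, 12, 24, 40, 51
n = 51; position = n/2 = 25.5.
This falls in the class [90, 105): L = 90, F = 24, f = 16, h = 15.
Median ≈ 90 + ((25.5 − 24) / 16) × 15 = 91.4062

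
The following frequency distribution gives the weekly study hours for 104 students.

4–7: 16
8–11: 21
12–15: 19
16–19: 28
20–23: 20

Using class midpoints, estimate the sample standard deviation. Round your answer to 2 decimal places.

5.44

Midpoints: 5.5, 9.5, 13.5, 17.5, 21.5
n = 104, Σfm = 1464, mean = 14.0769
Σfm² = 23662
Σf(m − x̄)² = Σfm² − (Σfm)²/n = 23662 − 1464²/104 = 3053.3846
Sample variance = 3053.3846 / 103 = 29.6445
Standard deviation = √29.6445 = 5.4447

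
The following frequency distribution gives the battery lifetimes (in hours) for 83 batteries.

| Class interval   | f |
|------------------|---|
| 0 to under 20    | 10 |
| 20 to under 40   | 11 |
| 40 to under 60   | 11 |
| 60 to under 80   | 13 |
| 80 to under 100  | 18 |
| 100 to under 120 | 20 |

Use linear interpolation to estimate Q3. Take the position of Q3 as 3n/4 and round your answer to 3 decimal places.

Cumulative frequencies: 10, 21, 32, 45, 63, 83
n = 83; position = 3n/4 = 62.25.
This falls in the class 80 to under 100: L = 80, F = 45, f = 18, h = 20.
Upper quartile ≈ 80 + ((62.25 − 45) / 18) × 20 = 99.1667

99.167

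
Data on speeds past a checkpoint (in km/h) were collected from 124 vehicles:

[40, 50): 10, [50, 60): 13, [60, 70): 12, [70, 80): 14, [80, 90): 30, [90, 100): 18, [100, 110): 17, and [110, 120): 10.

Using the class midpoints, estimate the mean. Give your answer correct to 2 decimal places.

82.18

Midpoints: 45, 55, 65, 75, 85, 95, 105, 115
Σfm = 10×45 + 13×55 + 12×65 + 14×75 + 30×85 + 18×95 + 17×105 + 10×115 = 10190
n = Σf = 124
Mean = 10190 / 124 = 82.1774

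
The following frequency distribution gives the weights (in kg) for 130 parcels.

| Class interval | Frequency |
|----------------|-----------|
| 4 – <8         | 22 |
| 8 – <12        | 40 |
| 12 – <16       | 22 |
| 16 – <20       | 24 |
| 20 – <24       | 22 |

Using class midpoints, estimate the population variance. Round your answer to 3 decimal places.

Midpoints: 6, 10, 14, 18, 22
n = 130, Σfm = 1756, mean = 13.5077
Σfm² = 27528
Σf(m − x̄)² = Σfm² − (Σfm)²/n = 27528 − 1756²/130 = 3808.4923
Population variance = 3808.4923 / 130 = 29.2961

29.296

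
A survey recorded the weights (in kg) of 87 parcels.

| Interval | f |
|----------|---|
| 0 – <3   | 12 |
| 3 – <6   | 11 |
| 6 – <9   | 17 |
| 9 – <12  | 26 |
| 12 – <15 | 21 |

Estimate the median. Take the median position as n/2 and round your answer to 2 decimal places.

Cumulative frequencies: 12, 23, 40, 66, 87
n = 87; position = n/2 = 43.5.
This falls in the class 9 – <12: L = 9, F = 40, f = 26, h = 3.
Median ≈ 9 + ((43.5 − 40) / 26) × 3 = 9.4038

9.40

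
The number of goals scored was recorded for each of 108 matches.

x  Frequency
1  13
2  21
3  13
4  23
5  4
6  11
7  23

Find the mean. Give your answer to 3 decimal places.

4.009

Values: 1, 2, 3, 4, 5, 6, 7
Σfx = 13×1 + 21×2 + 13×3 + 23×4 + 4×5 + 11×6 + 23×7 = 433
n = Σf = 108
Mean = 433 / 108 = 4.0093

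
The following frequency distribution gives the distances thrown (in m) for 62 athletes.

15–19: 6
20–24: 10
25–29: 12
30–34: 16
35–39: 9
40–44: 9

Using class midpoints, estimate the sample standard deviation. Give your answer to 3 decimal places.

Midpoints: 17, 22, 27, 32, 37, 42
n = 62, Σfm = 1869, mean = 30.1452
Σfm² = 59903
Σf(m − x̄)² = Σfm² − (Σfm)²/n = 59903 − 1869²/62 = 3561.6935
Sample variance = 3561.6935 / 61 = 58.3884
Standard deviation = √58.3884 = 7.6412

7.641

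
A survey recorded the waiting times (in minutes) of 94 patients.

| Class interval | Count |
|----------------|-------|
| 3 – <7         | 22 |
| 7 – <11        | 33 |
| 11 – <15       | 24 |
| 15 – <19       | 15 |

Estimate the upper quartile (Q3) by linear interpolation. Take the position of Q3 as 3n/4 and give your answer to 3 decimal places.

Cumulative frequencies: 22, 55, 79, 94
n = 94; position = 3n/4 = 70.5.
This falls in the class 11 – <15: L = 11, F = 55, f = 24, h = 4.
Upper quartile ≈ 11 + ((70.5 − 55) / 24) × 4 = 13.5833

13.583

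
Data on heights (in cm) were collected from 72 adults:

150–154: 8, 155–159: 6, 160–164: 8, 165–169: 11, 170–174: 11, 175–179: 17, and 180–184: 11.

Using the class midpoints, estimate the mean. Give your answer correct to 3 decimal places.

169.361

Midpoints: 152, 157, 162, 167, 172, 177, 182
Σfm = 8×152 + 6×157 + 8×162 + 11×167 + 11×172 + 17×177 + 11×182 = 12194
n = Σf = 72
Mean = 12194 / 72 = 169.3611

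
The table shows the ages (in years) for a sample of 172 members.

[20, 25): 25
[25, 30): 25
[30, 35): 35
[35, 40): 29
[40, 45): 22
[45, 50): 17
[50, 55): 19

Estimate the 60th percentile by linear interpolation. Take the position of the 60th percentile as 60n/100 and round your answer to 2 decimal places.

38.14

Cumulative frequencies: 25, 50, 85, 114, 136, 153, 172
n = 172; position = 60n/100 = 103.2.
This falls in the class [35, 40): L = 35, F = 85, f = 29, h = 5.
60th percentile ≈ 35 + ((103.2 − 85) / 29) × 5 = 38.1379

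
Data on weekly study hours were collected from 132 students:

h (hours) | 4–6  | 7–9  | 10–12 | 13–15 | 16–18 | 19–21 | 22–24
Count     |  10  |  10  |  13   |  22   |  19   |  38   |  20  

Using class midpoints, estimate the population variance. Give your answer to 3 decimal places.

Midpoints: 5, 8, 11, 14, 17, 20, 23
n = 132, Σfm = 2124, mean = 16.0909
Σfm² = 38046
Σf(m − x̄)² = Σfm² − (Σfm)²/n = 38046 − 2124²/132 = 3868.9091
Population variance = 3868.9091 / 132 = 29.3099

29.310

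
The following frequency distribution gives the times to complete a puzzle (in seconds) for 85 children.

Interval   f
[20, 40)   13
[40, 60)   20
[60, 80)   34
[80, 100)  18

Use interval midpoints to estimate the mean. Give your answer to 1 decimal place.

63.4

Midpoints: 30, 50, 70, 90
Σfm = 13×30 + 20×50 + 34×70 + 18×90 = 5390
n = Σf = 85
Mean = 5390 / 85 = 63.4118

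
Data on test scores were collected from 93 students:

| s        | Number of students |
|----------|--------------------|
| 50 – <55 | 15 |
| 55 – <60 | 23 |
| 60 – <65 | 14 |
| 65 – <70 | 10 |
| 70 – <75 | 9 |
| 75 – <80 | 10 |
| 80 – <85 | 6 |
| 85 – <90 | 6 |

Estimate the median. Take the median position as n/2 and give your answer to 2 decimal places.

63.04

Cumulative frequencies: 15, 38, 52, 62, 71, 81, 87, 93
n = 93; position = n/2 = 46.5.
This falls in the class 60 – <65: L = 60, F = 38, f = 14, h = 5.
Median ≈ 60 + ((46.5 − 38) / 14) × 5 = 63.0357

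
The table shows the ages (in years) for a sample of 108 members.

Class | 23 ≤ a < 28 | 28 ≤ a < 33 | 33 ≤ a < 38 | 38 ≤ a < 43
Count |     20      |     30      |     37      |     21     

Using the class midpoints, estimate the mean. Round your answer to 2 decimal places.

33.23

Midpoints: 25.5, 30.5, 35.5, 40.5
Σfm = 20×25.5 + 30×30.5 + 37×35.5 + 21×40.5 = 3589
n = Σf = 108
Mean = 3589 / 108 = 33.2315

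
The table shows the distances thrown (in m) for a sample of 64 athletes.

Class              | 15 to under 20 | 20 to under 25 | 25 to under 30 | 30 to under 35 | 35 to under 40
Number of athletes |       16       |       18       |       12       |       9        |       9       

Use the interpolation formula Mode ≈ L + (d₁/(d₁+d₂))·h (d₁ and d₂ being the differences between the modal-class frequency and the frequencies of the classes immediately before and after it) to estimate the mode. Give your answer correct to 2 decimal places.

Modal class: 20 to under 25 (highest frequency 18).
d₁ = 18 − 16 = 2, d₂ = 18 − 12 = 6
Mode ≈ 20 + (2/(2+6)) × 5 = 20 + 1.2500 = 21.2500

21.25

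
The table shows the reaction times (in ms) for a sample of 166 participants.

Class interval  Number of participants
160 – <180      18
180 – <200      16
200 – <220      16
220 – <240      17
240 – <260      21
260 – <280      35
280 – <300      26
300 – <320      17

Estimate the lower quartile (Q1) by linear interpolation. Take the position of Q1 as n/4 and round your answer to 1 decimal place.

Cumulative frequencies: 18, 34, 50, 67, 88, 123, 149, 166
n = 166; position = n/4 = 41.5.
This falls in the class 200 – <220: L = 200, F = 34, f = 16, h = 20.
Lower quartile ≈ 200 + ((41.5 − 34) / 16) × 20 = 209.3750

209.4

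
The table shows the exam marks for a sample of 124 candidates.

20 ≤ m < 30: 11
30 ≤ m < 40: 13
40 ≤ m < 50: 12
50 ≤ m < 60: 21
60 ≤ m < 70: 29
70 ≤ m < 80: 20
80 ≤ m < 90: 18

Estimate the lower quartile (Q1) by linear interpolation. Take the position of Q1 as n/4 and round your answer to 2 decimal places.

Cumulative frequencies: 11, 24, 36, 57, 86, 106, 124
n = 124; position = n/4 = 31.
This falls in the class 40 ≤ m < 50: L = 40, F = 24, f = 12, h = 10.
Lower quartile ≈ 40 + ((31 − 24) / 12) × 10 = 45.8333

45.83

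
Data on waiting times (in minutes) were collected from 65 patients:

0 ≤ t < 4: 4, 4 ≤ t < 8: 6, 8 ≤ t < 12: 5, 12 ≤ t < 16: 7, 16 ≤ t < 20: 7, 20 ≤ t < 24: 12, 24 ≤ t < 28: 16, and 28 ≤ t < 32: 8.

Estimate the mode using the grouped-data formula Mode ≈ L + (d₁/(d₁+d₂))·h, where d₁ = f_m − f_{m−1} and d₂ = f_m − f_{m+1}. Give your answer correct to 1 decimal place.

25.3

Modal class: 24 ≤ t < 28 (highest frequency 16).
d₁ = 16 − 12 = 4, d₂ = 16 − 8 = 8
Mode ≈ 24 + (4/(4+8)) × 4 = 24 + 1.3333 = 25.3333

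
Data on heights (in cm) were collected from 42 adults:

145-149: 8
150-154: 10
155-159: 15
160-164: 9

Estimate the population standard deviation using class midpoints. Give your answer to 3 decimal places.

5.125

Midpoints: 147, 152, 157, 162
n = 42, Σfm = 6509, mean = 154.9762
Σfm² = 1009843
Σf(m − x̄)² = Σfm² − (Σfm)²/n = 1009843 − 6509²/42 = 1102.9762
Population variance = 1102.9762 / 42 = 26.2613
Standard deviation = √26.2613 = 5.1246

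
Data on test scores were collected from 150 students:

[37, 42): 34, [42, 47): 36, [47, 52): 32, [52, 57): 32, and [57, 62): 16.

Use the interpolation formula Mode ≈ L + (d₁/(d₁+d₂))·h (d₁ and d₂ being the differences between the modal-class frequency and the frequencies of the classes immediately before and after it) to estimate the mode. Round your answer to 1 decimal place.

43.7

Modal class: [42, 47) (highest frequency 36).
d₁ = 36 − 34 = 2, d₂ = 36 − 32 = 4
Mode ≈ 42 + (2/(2+4)) × 5 = 42 + 1.6667 = 43.6667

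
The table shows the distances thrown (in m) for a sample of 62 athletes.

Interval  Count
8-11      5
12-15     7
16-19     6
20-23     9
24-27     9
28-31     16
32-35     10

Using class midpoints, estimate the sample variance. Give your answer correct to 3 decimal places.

Midpoints: 9.5, 13.5, 17.5, 21.5, 25.5, 29.5, 33.5
n = 62, Σfm = 1477, mean = 23.8226
Σfm² = 38723.5
Σf(m − x̄)² = Σfm² − (Σfm)²/n = 38723.5 − 1477²/62 = 3537.5484
Sample variance = 3537.5484 / 61 = 57.9926

57.993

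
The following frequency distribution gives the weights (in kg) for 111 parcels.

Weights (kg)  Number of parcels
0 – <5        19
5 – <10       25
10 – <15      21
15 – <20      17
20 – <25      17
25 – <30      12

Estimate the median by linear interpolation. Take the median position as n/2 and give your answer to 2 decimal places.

Cumulative frequencies: 19, 44, 65, 82, 99, 111
n = 111; position = n/2 = 55.5.
This falls in the class 10 – <15: L = 10, F = 44, f = 21, h = 5.
Median ≈ 10 + ((55.5 − 44) / 21) × 5 = 12.7381

12.74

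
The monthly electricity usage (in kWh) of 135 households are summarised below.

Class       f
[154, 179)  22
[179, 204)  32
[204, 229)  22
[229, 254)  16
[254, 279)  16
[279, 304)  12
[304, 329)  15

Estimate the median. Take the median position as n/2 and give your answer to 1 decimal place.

219.3

Cumulative frequencies: 22, 54, 76, 92, 108, 120, 135
n = 135; position = n/2 = 67.5.
This falls in the class [204, 229): L = 204, F = 54, f = 22, h = 25.
Median ≈ 204 + ((67.5 − 54) / 22) × 25 = 219.3409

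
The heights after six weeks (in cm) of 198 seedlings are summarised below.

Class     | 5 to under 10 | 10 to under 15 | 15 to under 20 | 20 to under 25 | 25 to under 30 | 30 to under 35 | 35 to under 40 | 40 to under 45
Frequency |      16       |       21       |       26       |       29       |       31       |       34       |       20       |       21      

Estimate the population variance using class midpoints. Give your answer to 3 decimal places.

Midpoints: 7.5, 12.5, 17.5, 22.5, 27.5, 32.5, 37.5, 42.5
n = 198, Σfm = 5090, mean = 25.7071
Σfm² = 152237.5
Σf(m − x̄)² = Σfm² − (Σfm)²/n = 152237.5 − 5090²/198 = 21388.5101
Population variance = 21388.5101 / 198 = 108.0228

108.023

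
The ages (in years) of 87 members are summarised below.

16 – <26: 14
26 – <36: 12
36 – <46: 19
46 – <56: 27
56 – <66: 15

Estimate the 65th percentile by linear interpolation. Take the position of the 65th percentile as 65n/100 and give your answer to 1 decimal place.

50.3

Cumulative frequencies: 14, 26, 45, 72, 87
n = 87; position = 65n/100 = 56.55.
This falls in the class 46 – <56: L = 46, F = 45, f = 27, h = 10.
65th percentile ≈ 46 + ((56.55 − 45) / 27) × 10 = 50.2778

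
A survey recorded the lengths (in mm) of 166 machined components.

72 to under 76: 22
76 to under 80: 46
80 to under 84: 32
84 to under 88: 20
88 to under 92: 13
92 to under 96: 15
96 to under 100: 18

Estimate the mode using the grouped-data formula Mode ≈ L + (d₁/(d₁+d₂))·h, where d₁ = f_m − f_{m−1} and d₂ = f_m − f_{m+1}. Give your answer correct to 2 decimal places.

78.53

Modal class: 76 to under 80 (highest frequency 46).
d₁ = 46 − 22 = 24, d₂ = 46 − 32 = 14
Mode ≈ 76 + (24/(24+14)) × 4 = 76 + 2.5263 = 78.5263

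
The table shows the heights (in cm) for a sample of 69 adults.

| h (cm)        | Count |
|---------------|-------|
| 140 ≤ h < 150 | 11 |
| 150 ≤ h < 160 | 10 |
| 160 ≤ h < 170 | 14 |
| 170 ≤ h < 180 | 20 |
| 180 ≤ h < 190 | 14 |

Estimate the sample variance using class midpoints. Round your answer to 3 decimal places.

Midpoints: 145, 155, 165, 175, 185
n = 69, Σfm = 11545, mean = 167.3188
Σfm² = 1944325
Σf(m − x̄)² = Σfm² − (Σfm)²/n = 1944325 − 11545²/69 = 12628.9855
Sample variance = 12628.9855 / 68 = 185.7204

185.720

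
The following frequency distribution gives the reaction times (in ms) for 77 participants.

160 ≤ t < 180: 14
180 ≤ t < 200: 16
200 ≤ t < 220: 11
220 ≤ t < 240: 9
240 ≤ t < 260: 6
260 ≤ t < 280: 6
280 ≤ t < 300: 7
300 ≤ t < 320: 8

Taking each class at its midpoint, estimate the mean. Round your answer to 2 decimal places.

226.36

Midpoints: 170, 190, 210, 230, 250, 270, 290, 310
Σfm = 14×170 + 16×190 + 11×210 + 9×230 + 6×250 + 6×270 + 7×290 + 8×310 = 17430
n = Σf = 77
Mean = 17430 / 77 = 226.3636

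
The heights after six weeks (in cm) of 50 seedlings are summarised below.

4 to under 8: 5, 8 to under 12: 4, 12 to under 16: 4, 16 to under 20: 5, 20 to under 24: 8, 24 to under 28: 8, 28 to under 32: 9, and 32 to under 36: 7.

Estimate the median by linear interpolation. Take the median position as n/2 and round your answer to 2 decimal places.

23.50

Cumulative frequencies: 5, 9, 13, 18, 26, 34, 43, 50
n = 50; position = n/2 = 25.
This falls in the class 20 to under 24: L = 20, F = 18, f = 8, h = 4.
Median ≈ 20 + ((25 − 18) / 8) × 4 = 23.5000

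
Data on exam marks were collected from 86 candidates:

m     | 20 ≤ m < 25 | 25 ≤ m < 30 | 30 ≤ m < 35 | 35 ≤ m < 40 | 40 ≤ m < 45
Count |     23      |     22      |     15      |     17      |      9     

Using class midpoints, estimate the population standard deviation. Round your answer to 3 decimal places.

6.698

Midpoints: 22.5, 27.5, 32.5, 37.5, 42.5
n = 86, Σfm = 2630, mean = 30.5814
Σfm² = 84287.5
Σf(m − x̄)² = Σfm² − (Σfm)²/n = 84287.5 − 2630²/86 = 3858.4302
Population variance = 3858.4302 / 86 = 44.8655
Standard deviation = √44.8655 = 6.6982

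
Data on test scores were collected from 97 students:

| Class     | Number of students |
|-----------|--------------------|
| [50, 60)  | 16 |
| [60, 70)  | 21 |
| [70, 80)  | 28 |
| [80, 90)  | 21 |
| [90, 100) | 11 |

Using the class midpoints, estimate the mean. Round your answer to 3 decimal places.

Midpoints: 55, 65, 75, 85, 95
Σfm = 16×55 + 21×65 + 28×75 + 21×85 + 11×95 = 7175
n = Σf = 97
Mean = 7175 / 97 = 73.9691

73.969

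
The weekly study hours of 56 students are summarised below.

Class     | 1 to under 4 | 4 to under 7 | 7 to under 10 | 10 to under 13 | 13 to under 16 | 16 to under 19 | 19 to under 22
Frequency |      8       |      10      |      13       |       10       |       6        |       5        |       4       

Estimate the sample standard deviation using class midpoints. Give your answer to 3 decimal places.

5.305

Midpoints: 2.5, 5.5, 8.5, 11.5, 14.5, 17.5, 20.5
n = 56, Σfm = 557, mean = 9.9464
Σfm² = 7088
Σf(m − x̄)² = Σfm² − (Σfm)²/n = 7088 − 557²/56 = 1547.8393
Sample variance = 1547.8393 / 55 = 28.1425
Standard deviation = √28.1425 = 5.3050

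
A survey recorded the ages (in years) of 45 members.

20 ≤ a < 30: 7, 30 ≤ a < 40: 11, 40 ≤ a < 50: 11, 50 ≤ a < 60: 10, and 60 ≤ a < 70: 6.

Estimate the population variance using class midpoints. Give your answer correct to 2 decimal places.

Midpoints: 25, 35, 45, 55, 65
n = 45, Σfm = 1995, mean = 44.3333
Σfm² = 95725
Σf(m − x̄)² = Σfm² − (Σfm)²/n = 95725 − 1995²/45 = 7280.0000
Population variance = 7280.0000 / 45 = 161.7778

161.78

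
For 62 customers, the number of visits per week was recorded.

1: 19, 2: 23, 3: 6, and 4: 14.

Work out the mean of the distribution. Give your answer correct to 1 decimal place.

2.2

Values: 1, 2, 3, 4
Σfx = 19×1 + 23×2 + 6×3 + 14×4 = 139
n = Σf = 62
Mean = 139 / 62 = 2.2419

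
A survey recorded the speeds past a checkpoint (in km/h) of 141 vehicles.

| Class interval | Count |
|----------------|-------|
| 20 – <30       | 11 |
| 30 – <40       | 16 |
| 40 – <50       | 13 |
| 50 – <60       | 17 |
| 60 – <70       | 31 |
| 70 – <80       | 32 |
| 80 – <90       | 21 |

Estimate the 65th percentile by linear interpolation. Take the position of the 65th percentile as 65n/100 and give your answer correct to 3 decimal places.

71.141

Cumulative frequencies: 11, 27, 40, 57, 88, 120, 141
n = 141; position = 65n/100 = 91.65.
This falls in the class 70 – <80: L = 70, F = 88, f = 32, h = 10.
65th percentile ≈ 70 + ((91.65 − 88) / 32) × 10 = 71.1406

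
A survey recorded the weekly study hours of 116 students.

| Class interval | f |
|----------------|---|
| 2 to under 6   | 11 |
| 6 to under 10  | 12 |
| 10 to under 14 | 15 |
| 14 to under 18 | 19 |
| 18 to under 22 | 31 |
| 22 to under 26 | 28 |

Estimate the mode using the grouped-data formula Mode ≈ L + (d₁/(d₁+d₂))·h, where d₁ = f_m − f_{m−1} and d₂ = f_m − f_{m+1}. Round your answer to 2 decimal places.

Modal class: 18 to under 22 (highest frequency 31).
d₁ = 31 − 19 = 12, d₂ = 31 − 28 = 3
Mode ≈ 18 + (12/(12+3)) × 4 = 18 + 3.2000 = 21.2000

21.20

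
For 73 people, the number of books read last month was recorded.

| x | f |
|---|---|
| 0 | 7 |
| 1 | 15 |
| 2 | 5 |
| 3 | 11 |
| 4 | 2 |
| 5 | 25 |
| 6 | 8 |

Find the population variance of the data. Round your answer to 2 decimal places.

4.06

Values: 0, 1, 2, 3, 4, 5, 6
n = 73, Σfx = 239, mean = 3.2740
Σfx² = 1079
Σf(x − x̄)² = Σfx² − (Σfx)²/n = 1079 − 239²/73 = 296.5205
Population variance = 296.5205 / 73 = 4.0619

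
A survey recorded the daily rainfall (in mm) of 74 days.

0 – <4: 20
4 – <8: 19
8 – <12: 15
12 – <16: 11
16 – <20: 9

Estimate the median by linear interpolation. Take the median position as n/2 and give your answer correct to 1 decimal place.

Cumulative frequencies: 20, 39, 54, 65, 74
n = 74; position = n/2 = 37.
This falls in the class 4 – <8: L = 4, F = 20, f = 19, h = 4.
Median ≈ 4 + ((37 − 20) / 19) × 4 = 7.5789

7.6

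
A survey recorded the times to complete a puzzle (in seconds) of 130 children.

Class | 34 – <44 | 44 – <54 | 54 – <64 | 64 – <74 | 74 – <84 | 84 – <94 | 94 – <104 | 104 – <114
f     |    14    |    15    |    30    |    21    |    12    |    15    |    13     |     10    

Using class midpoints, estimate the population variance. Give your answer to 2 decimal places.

Midpoints: 39, 49, 59, 69, 79, 89, 99, 109
n = 130, Σfm = 9160, mean = 70.4615
Σfm² = 701650
Σf(m − x̄)² = Σfm² − (Σfm)²/n = 701650 − 9160²/130 = 56222.3077
Population variance = 56222.3077 / 130 = 432.4793

432.48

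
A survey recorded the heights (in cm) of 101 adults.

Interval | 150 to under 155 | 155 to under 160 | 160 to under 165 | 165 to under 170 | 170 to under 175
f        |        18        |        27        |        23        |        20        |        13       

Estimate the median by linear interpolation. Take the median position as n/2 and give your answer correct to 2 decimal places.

Cumulative frequencies: 18, 45, 68, 88, 101
n = 101; position = n/2 = 50.5.
This falls in the class 160 to under 165: L = 160, F = 45, f = 23, h = 5.
Median ≈ 160 + ((50.5 − 45) / 23) × 5 = 161.1957

161.20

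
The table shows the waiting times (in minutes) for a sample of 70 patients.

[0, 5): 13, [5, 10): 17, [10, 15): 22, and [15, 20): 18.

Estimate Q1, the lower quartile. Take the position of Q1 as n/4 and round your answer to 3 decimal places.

Cumulative frequencies: 13, 30, 52, 70
n = 70; position = n/4 = 17.5.
This falls in the class [5, 10): L = 5, F = 13, f = 17, h = 5.
Lower quartile ≈ 5 + ((17.5 − 13) / 17) × 5 = 6.3235

6.324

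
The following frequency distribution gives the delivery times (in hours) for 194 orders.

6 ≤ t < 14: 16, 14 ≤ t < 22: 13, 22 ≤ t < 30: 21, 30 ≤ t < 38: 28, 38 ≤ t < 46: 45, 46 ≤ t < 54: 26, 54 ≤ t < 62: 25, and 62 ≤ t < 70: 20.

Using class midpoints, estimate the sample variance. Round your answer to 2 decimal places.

Midpoints: 10, 18, 26, 34, 42, 50, 58, 66
n = 194, Σfm = 7852, mean = 40.4742
Σfm² = 367976
Σf(m − x̄)² = Σfm² − (Σfm)²/n = 367976 − 7852²/194 = 50172.3711
Sample variance = 50172.3711 / 193 = 259.9605

259.96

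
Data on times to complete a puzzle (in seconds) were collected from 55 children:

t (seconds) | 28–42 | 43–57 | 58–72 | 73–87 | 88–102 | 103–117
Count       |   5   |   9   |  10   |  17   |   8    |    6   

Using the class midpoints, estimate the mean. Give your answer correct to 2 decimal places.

73.73

Midpoints: 35, 50, 65, 80, 95, 110
Σfm = 5×35 + 9×50 + 10×65 + 17×80 + 8×95 + 6×110 = 4055
n = Σf = 55
Mean = 4055 / 55 = 73.7273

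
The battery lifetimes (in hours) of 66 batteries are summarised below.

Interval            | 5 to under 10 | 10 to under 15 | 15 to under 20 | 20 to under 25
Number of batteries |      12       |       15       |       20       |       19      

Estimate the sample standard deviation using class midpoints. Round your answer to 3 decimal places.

Midpoints: 7.5, 12.5, 17.5, 22.5
n = 66, Σfm = 1055, mean = 15.9848
Σfm² = 18762.5
Σf(m − x̄)² = Σfm² − (Σfm)²/n = 18762.5 − 1055²/66 = 1898.4848
Sample variance = 1898.4848 / 65 = 29.2075
Standard deviation = √29.2075 = 5.4044

5.404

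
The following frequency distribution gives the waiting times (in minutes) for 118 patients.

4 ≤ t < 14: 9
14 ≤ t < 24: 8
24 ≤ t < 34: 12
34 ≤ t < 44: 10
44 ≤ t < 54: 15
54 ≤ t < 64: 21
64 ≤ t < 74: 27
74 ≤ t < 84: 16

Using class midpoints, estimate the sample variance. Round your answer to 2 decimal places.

Midpoints: 9, 19, 29, 39, 49, 59, 69, 79
n = 118, Σfm = 6072, mean = 51.4576
Σfm² = 366438
Σf(m − x̄)² = Σfm² − (Σfm)²/n = 366438 − 6072²/118 = 53987.2881
Sample variance = 53987.2881 / 117 = 461.4298

461.43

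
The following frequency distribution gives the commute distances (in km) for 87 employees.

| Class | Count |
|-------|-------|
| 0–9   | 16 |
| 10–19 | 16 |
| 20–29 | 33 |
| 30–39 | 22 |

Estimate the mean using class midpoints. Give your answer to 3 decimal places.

Midpoints: 4.5, 14.5, 24.5, 34.5
Σfm = 16×4.5 + 16×14.5 + 33×24.5 + 22×34.5 = 1871.5
n = Σf = 87
Mean = 1871.5 / 87 = 21.5115

21.511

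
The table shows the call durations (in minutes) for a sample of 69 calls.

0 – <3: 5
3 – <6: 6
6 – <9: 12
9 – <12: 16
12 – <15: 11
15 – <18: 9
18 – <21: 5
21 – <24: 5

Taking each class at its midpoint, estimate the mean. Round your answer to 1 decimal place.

Midpoints: 1.5, 4.5, 7.5, 10.5, 13.5, 16.5, 19.5, 22.5
Σfm = 5×1.5 + 6×4.5 + 12×7.5 + 16×10.5 + 11×13.5 + 9×16.5 + 5×19.5 + 5×22.5 = 799.5
n = Σf = 69
Mean = 799.5 / 69 = 11.5870

11.6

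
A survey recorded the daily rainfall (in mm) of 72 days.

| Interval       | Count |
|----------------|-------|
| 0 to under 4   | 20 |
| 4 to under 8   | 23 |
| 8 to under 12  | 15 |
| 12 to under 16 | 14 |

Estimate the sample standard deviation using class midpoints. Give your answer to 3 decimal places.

Midpoints: 2, 6, 10, 14
n = 72, Σfm = 524, mean = 7.2778
Σfm² = 5152
Σf(m − x̄)² = Σfm² − (Σfm)²/n = 5152 − 524²/72 = 1338.4444
Sample variance = 1338.4444 / 71 = 18.8513
Standard deviation = √18.8513 = 4.3418

4.342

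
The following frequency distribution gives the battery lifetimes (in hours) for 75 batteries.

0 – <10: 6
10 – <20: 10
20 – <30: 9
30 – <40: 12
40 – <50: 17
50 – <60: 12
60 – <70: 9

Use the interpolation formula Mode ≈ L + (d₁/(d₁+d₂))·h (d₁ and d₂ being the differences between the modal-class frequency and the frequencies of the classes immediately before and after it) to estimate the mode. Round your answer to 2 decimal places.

Modal class: 40 – <50 (highest frequency 17).
d₁ = 17 − 12 = 5, d₂ = 17 − 12 = 5
Mode ≈ 40 + (5/(5+5)) × 10 = 40 + 5.0000 = 45.0000

45.00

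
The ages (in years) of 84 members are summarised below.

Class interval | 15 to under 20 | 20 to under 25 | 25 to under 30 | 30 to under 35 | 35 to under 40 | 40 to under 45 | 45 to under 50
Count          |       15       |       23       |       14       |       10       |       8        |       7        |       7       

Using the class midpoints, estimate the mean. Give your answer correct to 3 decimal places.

28.810

Midpoints: 17.5, 22.5, 27.5, 32.5, 37.5, 42.5, 47.5
Σfm = 15×17.5 + 23×22.5 + 14×27.5 + 10×32.5 + 8×37.5 + 7×42.5 + 7×47.5 = 2420
n = Σf = 84
Mean = 2420 / 84 = 28.8095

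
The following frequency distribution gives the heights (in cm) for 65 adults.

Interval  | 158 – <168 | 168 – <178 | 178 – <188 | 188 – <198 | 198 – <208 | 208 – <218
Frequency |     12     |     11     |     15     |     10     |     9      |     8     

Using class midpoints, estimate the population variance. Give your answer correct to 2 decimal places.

265.47

Midpoints: 163, 173, 183, 193, 203, 213
n = 65, Σfm = 12065, mean = 185.6154
Σfm² = 2256705
Σf(m − x̄)² = Σfm² − (Σfm)²/n = 2256705 − 12065²/65 = 17255.3846
Population variance = 17255.3846 / 65 = 265.4675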